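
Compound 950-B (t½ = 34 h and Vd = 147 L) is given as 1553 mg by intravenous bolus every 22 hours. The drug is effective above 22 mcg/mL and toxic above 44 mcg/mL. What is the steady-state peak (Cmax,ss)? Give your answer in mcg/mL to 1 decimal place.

Over one 22-h interval, 22/34 ≈ 0.64706 half-lives elapse, leaving f ≈ 0.6386 of each dose.
At steady state, accumulation factor R = 1/(1 − e^(−kτ)) ≈ 2.7670.
Each bolus raises the concentration by D/Vd = 1553/147 ≈ 10.565 mcg/mL.
Steady-state peak Cmax,ss = C₀·R ≈ 10.565 × 2.7670 ≈ 29.233 mcg/mL.
Peak 29.2 mcg/mL vs MTC 44 mcg/mL: below toxic threshold.

29.2 mcg/mL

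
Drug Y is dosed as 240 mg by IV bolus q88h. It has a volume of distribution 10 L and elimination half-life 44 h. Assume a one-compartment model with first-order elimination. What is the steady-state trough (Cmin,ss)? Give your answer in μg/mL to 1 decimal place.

8.0 μg/mL

τ = 88 h = 2 half-lives, so f = (1/2)^2 = 0.25.
At steady state, R = 1/(1 − 0.25) = 4/3.
Single-dose peak C₀ = D/Vd = 240/10 = 24 μg/mL.
Steady-state peak Cmax,ss = C₀·R = 24 × 4/3 ≈ 32.000 μg/mL.
Steady-state trough Cmin,ss = Cmax,ss·f ≈ 32.000 × 0.25 ≈ 8.000 μg/mL.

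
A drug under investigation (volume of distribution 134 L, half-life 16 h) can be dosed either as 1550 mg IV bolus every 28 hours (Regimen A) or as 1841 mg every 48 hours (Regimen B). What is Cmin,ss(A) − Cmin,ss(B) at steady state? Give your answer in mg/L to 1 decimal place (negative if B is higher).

2.9 mg/L

Regimen A: f = (1/2)^(28/16) ≈ 0.2973; Cmin,ss = (1550/134)·f/(1−f) ≈ 4.894 mg/L.
Regimen B: f = (1/2)^(48/16) ≈ 0.1250; Cmin,ss = (1841/134)·f/(1−f) ≈ 1.963 mg/L.
Difference ≈ 4.894 − 1.963 ≈ 2.931 mg/L.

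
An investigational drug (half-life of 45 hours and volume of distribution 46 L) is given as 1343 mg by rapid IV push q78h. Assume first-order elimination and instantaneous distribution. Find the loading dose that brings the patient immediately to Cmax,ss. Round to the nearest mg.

1921 mg

f = (1/2)^(78/45) ≈ 0.300756; accumulation ratio R = 1/(1−f) ≈ 1.43012.
Loading dose to hit Cmax,ss on first dose: D_load = D_maint·R ≈ 1343 × 1.43012 ≈ 1920.65 mg.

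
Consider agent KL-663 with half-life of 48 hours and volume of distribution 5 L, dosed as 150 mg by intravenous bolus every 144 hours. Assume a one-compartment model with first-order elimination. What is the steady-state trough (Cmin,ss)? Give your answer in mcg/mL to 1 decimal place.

4.3 mcg/mL

τ = 144 h = 3 half-lives, so f = (1/2)^3 = 0.125.
At steady state, R = 1/(1 − 0.125) = 8/7.
Single-dose peak C₀ = D/Vd = 150/5 = 30 mcg/mL.
Steady-state peak Cmax,ss = C₀·R = 30 × 8/7 ≈ 34.286 mcg/mL.
Steady-state trough Cmin,ss = Cmax,ss·f ≈ 34.286 × 0.125 ≈ 4.286 mcg/mL.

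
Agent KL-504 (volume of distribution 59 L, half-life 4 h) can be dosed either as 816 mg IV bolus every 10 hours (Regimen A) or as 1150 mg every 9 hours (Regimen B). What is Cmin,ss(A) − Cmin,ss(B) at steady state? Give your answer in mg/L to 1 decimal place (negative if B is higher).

Regimen A: f = (1/2)^(10/4) ≈ 0.1768; Cmin,ss = (816/59)·f/(1−f) ≈ 2.970 mg/L.
Regimen B: f = (1/2)^(9/4) ≈ 0.2102; Cmin,ss = (1150/59)·f/(1−f) ≈ 5.188 mg/L.
Difference ≈ 2.970 − 5.188 ≈ -2.218 mg/L.

-2.2 mg/L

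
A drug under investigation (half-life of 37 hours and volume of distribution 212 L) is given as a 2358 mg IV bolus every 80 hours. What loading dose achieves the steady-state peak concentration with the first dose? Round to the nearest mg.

f = (1/2)^(80/37) ≈ 0.223421; accumulation ratio R = 1/(1−f) ≈ 1.28770.
Loading dose to hit Cmax,ss on first dose: D_load = D_maint·R ≈ 2358 × 1.28770 ≈ 3036.40 mg.

3036 mg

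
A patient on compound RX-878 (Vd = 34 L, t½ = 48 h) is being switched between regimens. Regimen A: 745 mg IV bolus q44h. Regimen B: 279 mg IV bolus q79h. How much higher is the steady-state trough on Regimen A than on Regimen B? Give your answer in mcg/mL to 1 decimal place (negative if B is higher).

Regimen A: f = (1/2)^(44/48) ≈ 0.5297; Cmin,ss = (745/34)·f/(1−f) ≈ 24.679 mcg/mL.
Regimen B: f = (1/2)^(79/48) ≈ 0.3196; Cmin,ss = (279/34)·f/(1−f) ≈ 3.854 mcg/mL.
Difference ≈ 24.679 − 3.854 ≈ 20.825 mcg/mL.

20.8 mcg/mL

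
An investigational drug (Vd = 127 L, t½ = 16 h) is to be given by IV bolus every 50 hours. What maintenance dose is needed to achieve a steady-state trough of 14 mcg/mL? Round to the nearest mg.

13733 mg

τ/t½ = 50/16 ≈ 3.125, so f = (1/2)^(50/16) ≈ 0.114626.
Cmin,ss = (D/Vd)·f/(1−f), so D = Cmin,ss·Vd·(1−f)/f.
D = 14 × 127 × (1−f)/f ≈ 14 × 127 × 7.72402 ≈ 13733.31 mg.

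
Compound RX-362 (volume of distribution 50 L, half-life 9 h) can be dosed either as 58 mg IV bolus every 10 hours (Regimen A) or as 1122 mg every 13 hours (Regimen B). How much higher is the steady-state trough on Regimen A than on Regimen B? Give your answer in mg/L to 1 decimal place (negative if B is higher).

-12.0 mg/L

Regimen A: f = (1/2)^(10/9) ≈ 0.4629; Cmin,ss = (58/50)·f/(1−f) ≈ 1.000 mg/L.
Regimen B: f = (1/2)^(13/9) ≈ 0.3674; Cmin,ss = (1122/50)·f/(1−f) ≈ 13.033 mg/L.
Difference ≈ 1.000 − 13.033 ≈ -12.033 mg/L.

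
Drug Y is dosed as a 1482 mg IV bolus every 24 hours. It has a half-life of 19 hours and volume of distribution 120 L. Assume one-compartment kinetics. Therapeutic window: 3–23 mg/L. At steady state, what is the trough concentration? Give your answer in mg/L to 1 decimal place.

8.8 mg/L

k = ln2/t½ = ln2/19 ≈ 0.036481 h⁻¹; fraction remaining f = e^(−kτ) = e^(−0.036481×24) ≈ 0.4166.
At steady state, accumulation factor R = 1/(1 − e^(−kτ)) ≈ 1.7141.
Single-dose peak C₀ = D/Vd = 1482/120 ≈ 12.350 mg/L.
Steady-state peak Cmax,ss = C₀·R ≈ 12.350 × 1.7141 ≈ 21.169 mg/L.
Steady-state trough Cmin,ss = Cmax,ss·f ≈ 21.169 × 0.4166 ≈ 8.819 mg/L.
Trough 8.8 mg/L vs MEC 3 mg/L: adequate.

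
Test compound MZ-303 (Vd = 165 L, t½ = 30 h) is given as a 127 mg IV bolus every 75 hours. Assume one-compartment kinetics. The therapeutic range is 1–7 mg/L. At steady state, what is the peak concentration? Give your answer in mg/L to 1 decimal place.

k = ln2/t½ = ln2/30 ≈ 0.023105 h⁻¹; fraction remaining f = e^(−kτ) = e^(−0.023105×75) ≈ 0.1768.
At steady state, accumulation factor R = 1/(1 − e^(−kτ)) ≈ 1.2148.
Single-dose peak C₀ = D/Vd = 127/165 ≈ 0.770 mg/L.
Steady-state peak Cmax,ss = C₀·R ≈ 0.770 × 1.2148 ≈ 0.935 mg/L.
Peak 0.9 mg/L vs MTC 7 mg/L: below toxic threshold.

0.9 mg/L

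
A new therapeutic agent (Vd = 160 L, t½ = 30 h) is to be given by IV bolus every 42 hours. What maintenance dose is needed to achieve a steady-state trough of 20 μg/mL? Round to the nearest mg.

τ/t½ = 42/30 ≈ 1.4, so f = (1/2)^(42/30) ≈ 0.378929.
Cmin,ss = (D/Vd)·f/(1−f), so D = Cmin,ss·Vd·(1−f)/f.
D = 20 × 160 × (1−f)/f ≈ 20 × 160 × 1.63902 ≈ 5244.86 mg.

5245 mg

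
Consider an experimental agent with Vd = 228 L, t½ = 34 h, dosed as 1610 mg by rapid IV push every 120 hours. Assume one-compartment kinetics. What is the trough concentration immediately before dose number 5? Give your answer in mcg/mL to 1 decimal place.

0.7 mcg/mL

f = (1/2)^(τ/t½) = (1/2)^(120/34) ≈ 0.0866.
C₀ = D/Vd = 1610/228 ≈ 7.061 mcg/mL.
Before the 5th dose, 4 doses have been given. Superposition: Cmin = C₀·(f + f² + … + f^4).
≈ 7.061 × (0.0866 + 0.0075 + 0.0006 + 0.0001) ≈ 7.061 × 0.0948 ≈ 0.669 mcg/mL.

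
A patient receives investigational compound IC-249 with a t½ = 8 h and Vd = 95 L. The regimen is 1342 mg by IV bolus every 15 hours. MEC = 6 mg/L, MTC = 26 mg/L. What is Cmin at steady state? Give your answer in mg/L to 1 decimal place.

Over one 15-h interval, 15/8 ≈ 1.875 half-lives elapse, leaving f ≈ 0.2726 of each dose.
Accumulation ratio R = 1/(1 − f) ≈ 1/0.7274 ≈ 1.3748.
Single-dose peak C₀ = D/Vd = 1342/95 ≈ 14.126 mg/L.
Steady-state peak Cmax,ss = C₀·R ≈ 14.126 × 1.3748 ≈ 19.420 mg/L.
Steady-state trough Cmin,ss = Cmax,ss·f ≈ 19.420 × 0.2726 ≈ 5.294 mg/L.
Trough 5.3 mg/L vs MEC 6 mg/L: subtherapeutic.

5.3 mg/L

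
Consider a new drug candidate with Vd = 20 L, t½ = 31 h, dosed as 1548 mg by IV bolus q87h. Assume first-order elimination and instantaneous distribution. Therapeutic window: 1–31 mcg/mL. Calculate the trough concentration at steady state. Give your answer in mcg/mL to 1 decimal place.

12.9 mcg/mL

Over one 87-h interval, 87/31 ≈ 2.8065 half-lives elapse, leaving f ≈ 0.1429 of each dose.
At steady state, accumulation factor R = 1/(1 − e^(−kτ)) ≈ 1.1667.
Single-dose peak C₀ = D/Vd = 1548/20 ≈ 77.400 mcg/mL.
Steady-state peak Cmax,ss = C₀·R ≈ 77.400 × 1.1667 ≈ 90.303 mcg/mL.
One interval later, Cmin,ss = Cmax,ss·e^(−kτ) ≈ 90.303 × 0.1429 ≈ 12.904 mcg/mL.
Trough 12.9 mcg/mL vs MEC 1 mcg/mL: adequate.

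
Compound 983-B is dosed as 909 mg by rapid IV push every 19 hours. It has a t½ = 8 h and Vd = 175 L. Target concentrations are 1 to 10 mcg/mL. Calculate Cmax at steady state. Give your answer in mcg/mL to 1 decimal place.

Over one 19-h interval, 19/8 ≈ 2.375 half-lives elapse, leaving f ≈ 0.1928 of each dose.
Accumulation ratio R = 1/(1 − f) ≈ 1/0.8072 ≈ 1.2389.
Each bolus raises the concentration by D/Vd = 909/175 ≈ 5.194 mcg/mL.
Steady-state peak Cmax,ss = C₀·R ≈ 5.194 × 1.2389 ≈ 6.435 mcg/mL.
Peak 6.4 mcg/mL vs MTC 10 mcg/mL: below toxic threshold.

6.4 mcg/mL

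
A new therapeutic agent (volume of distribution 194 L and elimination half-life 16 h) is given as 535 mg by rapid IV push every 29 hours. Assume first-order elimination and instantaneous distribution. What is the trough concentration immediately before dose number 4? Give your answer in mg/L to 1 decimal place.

f = (1/2)^(τ/t½) = (1/2)^(29/16) ≈ 0.2847.
C₀ = D/Vd = 535/194 ≈ 2.758 mg/L.
Before the 4th dose, 3 doses have been given. Superposition: Cmin = C₀·(f + f² + … + f^3).
≈ 2.758 × (0.2847 + 0.0811 + 0.0231) ≈ 2.758 × 0.3889 ≈ 1.073 mg/L.

1.1 mg/L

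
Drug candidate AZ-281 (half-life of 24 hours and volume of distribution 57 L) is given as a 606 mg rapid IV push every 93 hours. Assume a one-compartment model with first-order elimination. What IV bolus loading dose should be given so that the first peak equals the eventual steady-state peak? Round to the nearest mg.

f = (1/2)^(93/24) ≈ 0.068157; accumulation ratio R = 1/(1−f) ≈ 1.07314.
Loading dose to hit Cmax,ss on first dose: D_load = D_maint·R ≈ 606 × 1.07314 ≈ 650.32 mg.

650 mg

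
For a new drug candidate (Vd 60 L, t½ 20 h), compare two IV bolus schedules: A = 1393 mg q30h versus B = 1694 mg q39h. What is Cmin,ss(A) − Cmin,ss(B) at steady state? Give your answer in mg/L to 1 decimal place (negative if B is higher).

2.8 mg/L

Regimen A: f = (1/2)^(30/20) ≈ 0.3536; Cmin,ss = (1393/60)·f/(1−f) ≈ 12.700 mg/L.
Regimen B: f = (1/2)^(39/20) ≈ 0.2588; Cmin,ss = (1694/60)·f/(1−f) ≈ 9.858 mg/L.
Difference ≈ 12.700 − 9.858 ≈ 2.842 mg/L.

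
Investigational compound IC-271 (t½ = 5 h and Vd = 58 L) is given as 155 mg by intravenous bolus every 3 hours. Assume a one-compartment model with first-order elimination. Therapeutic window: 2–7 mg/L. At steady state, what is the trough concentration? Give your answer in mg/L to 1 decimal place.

Over one 3-h interval, 3/5 ≈ 0.6 half-lives elapse, leaving f ≈ 0.6598 of each dose.
At steady state, accumulation factor R = 1/(1 − e^(−kτ)) ≈ 2.9394.
Each bolus raises the concentration by D/Vd = 155/58 ≈ 2.672 mg/L.
Steady-state peak Cmax,ss = C₀·R ≈ 2.672 × 2.9394 ≈ 7.854 mg/L.
One interval later, Cmin,ss = Cmax,ss·e^(−kτ) ≈ 7.854 × 0.6598 ≈ 5.182 mg/L.
Trough 5.2 mg/L vs MEC 2 mg/L: adequate.

5.2 mg/L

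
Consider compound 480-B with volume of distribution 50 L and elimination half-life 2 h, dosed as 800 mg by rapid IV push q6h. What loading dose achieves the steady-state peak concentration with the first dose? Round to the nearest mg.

f = (1/2)^(6/2) ≈ 0.125000; accumulation ratio R = 1/(1−f) ≈ 1.14286.
Loading dose to hit Cmax,ss on first dose: D_load = D_maint·R ≈ 800 × 1.14286 ≈ 914.29 mg.

914 mg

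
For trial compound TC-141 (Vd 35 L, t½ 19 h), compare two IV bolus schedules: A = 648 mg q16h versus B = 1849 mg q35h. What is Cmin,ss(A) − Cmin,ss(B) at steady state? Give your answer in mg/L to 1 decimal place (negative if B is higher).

2.9 mg/L

Regimen A: f = (1/2)^(16/19) ≈ 0.5578; Cmin,ss = (648/35)·f/(1−f) ≈ 23.354 mg/L.
Regimen B: f = (1/2)^(35/19) ≈ 0.2789; Cmin,ss = (1849/35)·f/(1−f) ≈ 20.433 mg/L.
Difference ≈ 23.354 − 20.433 ≈ 2.921 mg/L.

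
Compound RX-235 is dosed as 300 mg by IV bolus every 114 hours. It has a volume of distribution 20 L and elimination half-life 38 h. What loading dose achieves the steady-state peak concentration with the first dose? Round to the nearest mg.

343 mg

f = (1/2)^(114/38) ≈ 0.125000; accumulation ratio R = 1/(1−f) ≈ 1.14286.
Loading dose to hit Cmax,ss on first dose: D_load = D_maint·R ≈ 300 × 1.14286 ≈ 342.86 mg.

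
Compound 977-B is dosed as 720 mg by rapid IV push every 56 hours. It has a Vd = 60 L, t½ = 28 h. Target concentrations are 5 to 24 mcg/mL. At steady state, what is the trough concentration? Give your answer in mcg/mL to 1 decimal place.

4.0 mcg/mL

The dosing interval is 2 half-lives, so f = 2^(−2) = 0.25.
At steady state, R = 1/(1 − 0.25) = 4/3.
Single-dose peak C₀ = D/Vd = 720/60 = 12 mcg/mL.
Steady-state peak Cmax,ss = C₀·R = 12 × 4/3 ≈ 16.000 mcg/mL.
Steady-state trough Cmin,ss = Cmax,ss·f ≈ 16.000 × 0.25 ≈ 4.000 mcg/mL.
Trough 4.0 mcg/mL vs MEC 5 mcg/mL: subtherapeutic.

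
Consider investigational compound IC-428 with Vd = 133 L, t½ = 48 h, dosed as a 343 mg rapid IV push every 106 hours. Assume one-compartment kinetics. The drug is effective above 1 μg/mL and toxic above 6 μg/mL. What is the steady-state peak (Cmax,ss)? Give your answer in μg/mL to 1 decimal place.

τ/t½ = 106/48 ≈ 2.2083, so fraction remaining f = (1/2)^(106/48) ≈ 0.2164.
At steady state, accumulation factor R = 1/(1 − e^(−kτ)) ≈ 1.2762.
Each bolus raises the concentration by D/Vd = 343/133 ≈ 2.579 μg/mL.
Steady-state peak Cmax,ss = C₀·R ≈ 2.579 × 1.2762 ≈ 3.291 μg/mL.
Peak 3.3 μg/mL vs MTC 6 μg/mL: below toxic threshold.

3.3 μg/mL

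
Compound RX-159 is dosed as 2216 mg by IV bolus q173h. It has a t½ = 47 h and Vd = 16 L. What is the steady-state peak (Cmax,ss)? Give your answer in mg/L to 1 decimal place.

Over one 173-h interval, 173/47 ≈ 3.6809 half-lives elapse, leaving f ≈ 0.0780 of each dose.
Accumulation ratio R = 1/(1 − f) ≈ 1/0.9220 ≈ 1.0846.
Single-dose peak C₀ = D/Vd = 2216/16 ≈ 138.500 mg/L.
Steady-state peak Cmax,ss = C₀·R ≈ 138.500 × 1.0846 ≈ 150.217 mg/L.

150.2 mg/L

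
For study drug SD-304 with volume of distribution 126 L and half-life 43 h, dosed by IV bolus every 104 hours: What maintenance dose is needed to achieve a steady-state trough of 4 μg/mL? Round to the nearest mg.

2191 mg

τ/t½ = 104/43 ≈ 2.4186, so f = (1/2)^(104/43) ≈ 0.187037.
Cmin,ss = (D/Vd)·f/(1−f), so D = Cmin,ss·Vd·(1−f)/f.
D = 4 × 126 × (1−f)/f ≈ 4 × 126 × 4.34654 ≈ 2190.66 mg.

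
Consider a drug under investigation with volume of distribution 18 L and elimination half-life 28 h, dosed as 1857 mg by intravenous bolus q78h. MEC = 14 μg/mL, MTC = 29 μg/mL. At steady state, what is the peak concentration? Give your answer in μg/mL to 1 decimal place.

Over one 78-h interval, 78/28 ≈ 2.7857 half-lives elapse, leaving f ≈ 0.1450 of each dose.
Accumulation ratio R = 1/(1 − f) ≈ 1/0.8550 ≈ 1.1696.
Each bolus raises the concentration by D/Vd = 1857/18 ≈ 103.167 μg/mL.
Steady-state peak Cmax,ss = C₀·R ≈ 103.167 × 1.1696 ≈ 120.664 μg/mL.
Peak 120.7 μg/mL vs MTC 29 μg/mL: exceeds toxic threshold.

120.7 μg/mL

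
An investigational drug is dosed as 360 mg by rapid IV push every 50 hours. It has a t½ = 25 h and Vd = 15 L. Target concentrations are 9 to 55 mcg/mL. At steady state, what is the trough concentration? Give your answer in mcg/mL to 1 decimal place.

8.0 mcg/mL

τ = 50 h = 2 half-lives, so f = (1/2)^2 = 0.25.
At steady state, R = 1/(1 − 0.25) = 4/3.
Single-dose peak C₀ = D/Vd = 360/15 = 24 mcg/mL.
Steady-state peak Cmax,ss = C₀·R = 24 × 4/3 ≈ 32.000 mcg/mL.
Steady-state trough Cmin,ss = Cmax,ss·f ≈ 32.000 × 0.25 ≈ 8.000 mcg/mL.
Trough 8.0 mcg/mL vs MEC 9 mcg/mL: subtherapeutic.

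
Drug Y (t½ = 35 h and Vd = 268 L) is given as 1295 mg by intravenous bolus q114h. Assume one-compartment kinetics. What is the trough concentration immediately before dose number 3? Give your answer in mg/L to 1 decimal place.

0.6 mg/L

f = (1/2)^(τ/t½) = (1/2)^(114/35) ≈ 0.1046.
C₀ = D/Vd = 1295/268 ≈ 4.832 mg/L.
Before the 3rd dose, 2 doses have been given. Superposition: Cmin = C₀·(f + f²).
≈ 4.832 × (0.1046 + 0.0109) ≈ 4.832 × 0.1155 ≈ 0.558 mg/L.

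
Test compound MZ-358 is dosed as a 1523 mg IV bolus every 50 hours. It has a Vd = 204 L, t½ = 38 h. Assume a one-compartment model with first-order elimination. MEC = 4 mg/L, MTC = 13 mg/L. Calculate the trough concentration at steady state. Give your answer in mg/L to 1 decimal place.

τ/t½ = 50/38 ≈ 1.3158, so fraction remaining f = (1/2)^(50/38) ≈ 0.4017.
At steady state, accumulation factor R = 1/(1 − e^(−kτ)) ≈ 1.6714.
Each bolus raises the concentration by D/Vd = 1523/204 ≈ 7.466 mg/L.
Cmax,ss = C₀/(1 − f) ≈ 7.466/0.5983 ≈ 12.479 mg/L.
One interval later, Cmin,ss = Cmax,ss·e^(−kτ) ≈ 12.479 × 0.4017 ≈ 5.013 mg/L.
Trough 5.0 mg/L vs MEC 4 mg/L: adequate.

5.0 mg/L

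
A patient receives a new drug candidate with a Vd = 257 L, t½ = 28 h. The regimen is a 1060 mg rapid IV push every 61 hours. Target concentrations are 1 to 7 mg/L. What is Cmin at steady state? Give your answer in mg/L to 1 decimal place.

k = ln2/t½ = ln2/28 ≈ 0.024755 h⁻¹; fraction remaining f = e^(−kτ) = e^(−0.024755×61) ≈ 0.2209.
Accumulation ratio R = 1/(1 − f) ≈ 1/0.7791 ≈ 1.2835.
Each bolus raises the concentration by D/Vd = 1060/257 ≈ 4.125 mg/L.
Steady-state peak Cmax,ss = C₀·R ≈ 4.125 × 1.2835 ≈ 5.294 mg/L.
Steady-state trough Cmin,ss = Cmax,ss·f ≈ 5.294 × 0.2209 ≈ 1.169 mg/L.
Trough 1.2 mg/L vs MEC 1 mg/L: adequate.

1.2 mg/L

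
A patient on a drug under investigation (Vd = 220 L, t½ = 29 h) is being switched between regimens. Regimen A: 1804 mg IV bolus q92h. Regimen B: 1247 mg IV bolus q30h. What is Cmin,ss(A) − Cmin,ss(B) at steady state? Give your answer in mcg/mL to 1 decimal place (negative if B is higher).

Regimen A: f = (1/2)^(92/29) ≈ 0.1109; Cmin,ss = (1804/220)·f/(1−f) ≈ 1.023 mcg/mL.
Regimen B: f = (1/2)^(30/29) ≈ 0.4882; Cmin,ss = (1247/220)·f/(1−f) ≈ 5.407 mcg/mL.
Difference ≈ 1.023 − 5.407 ≈ -4.384 mcg/mL.

-4.4 mcg/mL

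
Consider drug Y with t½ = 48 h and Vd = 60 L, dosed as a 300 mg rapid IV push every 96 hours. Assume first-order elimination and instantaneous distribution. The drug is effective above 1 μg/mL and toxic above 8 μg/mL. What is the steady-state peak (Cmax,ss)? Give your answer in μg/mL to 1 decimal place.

6.7 μg/mL

τ = 96 h = 2 half-lives, so f = (1/2)^2 = 0.25.
At steady state, R = 1/(1 − 0.25) = 4/3.
Single-dose peak C₀ = D/Vd = 300/60 = 5 μg/mL.
Steady-state peak Cmax,ss = C₀·R = 5 × 4/3 ≈ 6.667 μg/mL.
Peak 6.7 μg/mL vs MTC 8 μg/mL: below toxic threshold.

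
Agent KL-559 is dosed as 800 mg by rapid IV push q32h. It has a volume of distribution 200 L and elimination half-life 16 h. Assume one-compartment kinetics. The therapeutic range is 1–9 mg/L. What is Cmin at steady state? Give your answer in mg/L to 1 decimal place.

1.3 mg/L

The dosing interval is 2 half-lives, so f = 2^(−2) = 0.25.
At steady state, R = 1/(1 − 0.25) = 4/3.
Single-dose peak C₀ = D/Vd = 800/200 = 4 mg/L.
Steady-state peak Cmax,ss = C₀·R = 4 × 4/3 ≈ 5.333 mg/L.
Steady-state trough Cmin,ss = Cmax,ss·f ≈ 5.333 × 0.25 ≈ 1.333 mg/L.
Trough 1.3 mg/L vs MEC 1 mg/L: adequate.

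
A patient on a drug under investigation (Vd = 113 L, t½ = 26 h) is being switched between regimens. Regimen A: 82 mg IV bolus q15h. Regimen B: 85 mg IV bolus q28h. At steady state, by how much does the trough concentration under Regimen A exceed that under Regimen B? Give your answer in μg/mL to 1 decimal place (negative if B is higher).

0.8 μg/mL

Regimen A: f = (1/2)^(15/26) ≈ 0.6704; Cmin,ss = (82/113)·f/(1−f) ≈ 1.476 μg/mL.
Regimen B: f = (1/2)^(28/26) ≈ 0.4740; Cmin,ss = (85/113)·f/(1−f) ≈ 0.678 μg/mL.
Difference ≈ 1.476 − 0.678 ≈ 0.798 μg/mL.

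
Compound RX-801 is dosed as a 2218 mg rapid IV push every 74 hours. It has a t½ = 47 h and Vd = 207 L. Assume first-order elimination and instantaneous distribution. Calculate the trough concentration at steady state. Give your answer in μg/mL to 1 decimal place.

5.4 μg/mL

τ/t½ = 74/47 ≈ 1.5745, so fraction remaining f = (1/2)^(74/47) ≈ 0.3358.
Accumulation ratio R = 1/(1 − f) ≈ 1/0.6642 ≈ 1.5056.
Single-dose peak C₀ = D/Vd = 2218/207 ≈ 10.715 μg/mL.
Steady-state peak Cmax,ss = C₀·R ≈ 10.715 × 1.5056 ≈ 16.133 μg/mL.
Steady-state trough Cmin,ss = Cmax,ss·f ≈ 16.133 × 0.3358 ≈ 5.417 μg/mL.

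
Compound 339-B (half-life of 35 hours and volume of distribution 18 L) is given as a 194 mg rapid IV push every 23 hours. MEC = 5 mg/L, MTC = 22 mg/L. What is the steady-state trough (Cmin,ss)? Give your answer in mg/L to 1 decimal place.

k = ln2/t½ = ln2/35 ≈ 0.019804 h⁻¹; fraction remaining f = e^(−kτ) = e^(−0.019804×23) ≈ 0.6341.
Accumulation ratio R = 1/(1 − f) ≈ 1/0.3659 ≈ 2.7330.
Each bolus raises the concentration by D/Vd = 194/18 ≈ 10.778 mg/L.
Cmax,ss = C₀/(1 − f) ≈ 10.778/0.3659 ≈ 29.456 mg/L.
One interval later, Cmin,ss = Cmax,ss·e^(−kτ) ≈ 29.456 × 0.6341 ≈ 18.678 mg/L.
Trough 18.7 mg/L vs MEC 5 mg/L: adequate.

18.7 mg/L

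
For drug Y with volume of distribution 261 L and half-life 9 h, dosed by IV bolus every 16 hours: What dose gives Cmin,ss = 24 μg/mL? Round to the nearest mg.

15215 mg

τ/t½ = 16/9 ≈ 1.7778, so f = (1/2)^(16/9) ≈ 0.291632.
Cmin,ss = (D/Vd)·f/(1−f), so D = Cmin,ss·Vd·(1−f)/f.
D = 24 × 261 × (1−f)/f ≈ 24 × 261 × 2.42898 ≈ 15215.13 mg.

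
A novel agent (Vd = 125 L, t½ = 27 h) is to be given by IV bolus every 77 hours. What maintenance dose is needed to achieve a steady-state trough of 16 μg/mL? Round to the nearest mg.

τ/t½ = 77/27 ≈ 2.8519, so f = (1/2)^(77/27) ≈ 0.138518.
Cmin,ss = (D/Vd)·f/(1−f), so D = Cmin,ss·Vd·(1−f)/f.
D = 16 × 125 × (1−f)/f ≈ 16 × 125 × 6.21928 ≈ 12438.56 mg.

12439 mg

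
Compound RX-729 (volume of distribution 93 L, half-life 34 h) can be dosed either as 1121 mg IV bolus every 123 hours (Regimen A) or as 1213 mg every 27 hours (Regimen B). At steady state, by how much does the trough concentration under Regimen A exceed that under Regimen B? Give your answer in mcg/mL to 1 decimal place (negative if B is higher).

Regimen A: f = (1/2)^(123/34) ≈ 0.0815; Cmin,ss = (1121/93)·f/(1−f) ≈ 1.070 mcg/mL.
Regimen B: f = (1/2)^(27/34) ≈ 0.5767; Cmin,ss = (1213/93)·f/(1−f) ≈ 17.770 mcg/mL.
Difference ≈ 1.070 − 17.770 ≈ -16.700 mcg/mL.

-16.7 mcg/mL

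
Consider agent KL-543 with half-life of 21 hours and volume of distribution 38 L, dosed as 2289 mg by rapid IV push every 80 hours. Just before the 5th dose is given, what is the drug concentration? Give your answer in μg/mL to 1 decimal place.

f = (1/2)^(τ/t½) = (1/2)^(80/21) ≈ 0.0713.
C₀ = D/Vd = 2289/38 ≈ 60.237 μg/mL.
Before the 5th dose, 4 doses have been given. Superposition: Cmin = C₀·(f + f² + … + f^4).
≈ 60.237 × (0.0713 + 0.0051 + 0.0004 + 0.0000) ≈ 60.237 × 0.0768 ≈ 4.626 μg/mL.

4.6 μg/mL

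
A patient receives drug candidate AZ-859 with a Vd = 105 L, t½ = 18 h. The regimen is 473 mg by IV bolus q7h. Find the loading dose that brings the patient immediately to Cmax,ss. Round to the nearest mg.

2002 mg

f = (1/2)^(7/18) ≈ 0.763718; accumulation ratio R = 1/(1−f) ≈ 4.23223.
Loading dose to hit Cmax,ss on first dose: D_load = D_maint·R ≈ 473 × 4.23223 ≈ 2001.84 mg.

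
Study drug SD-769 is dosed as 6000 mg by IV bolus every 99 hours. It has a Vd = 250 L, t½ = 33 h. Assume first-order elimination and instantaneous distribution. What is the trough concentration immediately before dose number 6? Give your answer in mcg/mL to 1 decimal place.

f = (1/2)^(τ/t½) = (1/2)^(99/33) ≈ 0.1250.
C₀ = D/Vd = 6000/250 ≈ 24.000 mcg/mL.
Before the 6th dose, 5 doses have been given. Superposition: Cmin = C₀·(f + f² + … + f^5).
≈ 24.000 × (0.1250 + 0.0156 + 0.0020 + 0.0002 + 0.0000) ≈ 24.000 × 0.1428 ≈ 3.427 mcg/mL.

3.4 mcg/mL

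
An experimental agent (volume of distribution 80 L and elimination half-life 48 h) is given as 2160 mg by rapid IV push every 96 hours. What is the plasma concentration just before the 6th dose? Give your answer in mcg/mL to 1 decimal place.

f = (1/2)^(τ/t½) = (1/2)^(96/48) ≈ 0.2500.
C₀ = D/Vd = 2160/80 ≈ 27.000 mcg/mL.
Before the 6th dose, 5 doses have been given. Superposition: Cmin = C₀·(f + f² + … + f^5).
≈ 27.000 × (0.2500 + 0.0625 + 0.0156 + 0.0039 + 0.0010) ≈ 27.000 × 0.3330 ≈ 8.991 mcg/mL.

9.0 mcg/mL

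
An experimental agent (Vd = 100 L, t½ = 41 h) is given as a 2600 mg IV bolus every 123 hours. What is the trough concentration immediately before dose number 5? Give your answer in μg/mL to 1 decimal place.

3.7 μg/mL

f = (1/2)^(τ/t½) = (1/2)^(123/41) ≈ 0.1250.
C₀ = D/Vd = 2600/100 ≈ 26.000 μg/mL.
Before the 5th dose, 4 doses have been given. Superposition: Cmin = C₀·(f + f² + … + f^4).
≈ 26.000 × (0.1250 + 0.0156 + 0.0020 + 0.0002) ≈ 26.000 × 0.1428 ≈ 3.713 μg/mL.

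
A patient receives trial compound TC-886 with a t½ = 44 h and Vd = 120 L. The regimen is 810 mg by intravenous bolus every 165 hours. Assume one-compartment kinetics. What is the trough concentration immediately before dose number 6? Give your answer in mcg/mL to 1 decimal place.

0.5 mcg/mL

f = (1/2)^(τ/t½) = (1/2)^(165/44) ≈ 0.0743.
C₀ = D/Vd = 810/120 ≈ 6.750 mcg/mL.
Before the 6th dose, 5 doses have been given. Superposition: Cmin = C₀·(f + f² + … + f^5).
≈ 6.750 × (0.0743 + 0.0055 + 0.0004 + 0.0000 + 0.0000) ≈ 6.750 × 0.0802 ≈ 0.541 mcg/mL.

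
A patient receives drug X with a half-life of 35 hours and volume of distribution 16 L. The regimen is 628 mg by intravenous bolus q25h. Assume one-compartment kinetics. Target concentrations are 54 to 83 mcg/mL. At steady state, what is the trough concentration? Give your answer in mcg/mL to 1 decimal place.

61.3 mcg/mL

τ/t½ = 25/35 ≈ 0.71429, so fraction remaining f = (1/2)^(25/35) ≈ 0.6095.
Accumulation ratio R = 1/(1 − f) ≈ 1/0.3905 ≈ 2.5608.
Single-dose peak C₀ = D/Vd = 628/16 ≈ 39.250 mcg/mL.
Steady-state peak Cmax,ss = C₀·R ≈ 39.250 × 2.5608 ≈ 100.511 mcg/mL.
One interval later, Cmin,ss = Cmax,ss·e^(−kτ) ≈ 100.511 × 0.6095 ≈ 61.261 mcg/mL.
Trough 61.3 mcg/mL vs MEC 54 mcg/mL: adequate.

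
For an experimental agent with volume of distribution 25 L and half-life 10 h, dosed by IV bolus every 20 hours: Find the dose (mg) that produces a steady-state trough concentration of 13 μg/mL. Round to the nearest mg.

975 mg

τ/t½ = 20/10 ≈ 2, so f = (1/2)^(20/10) ≈ 0.250000.
Cmin,ss = (D/Vd)·f/(1−f), so D = Cmin,ss·Vd·(1−f)/f.
D = 13 × 25 × (1−f)/f ≈ 13 × 25 × 3.00000 ≈ 975.00 mg.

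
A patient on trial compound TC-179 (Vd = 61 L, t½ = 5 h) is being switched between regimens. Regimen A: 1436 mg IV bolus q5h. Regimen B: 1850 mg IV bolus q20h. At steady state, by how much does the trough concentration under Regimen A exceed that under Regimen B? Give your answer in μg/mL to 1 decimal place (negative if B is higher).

21.5 μg/mL

Regimen A: f = (1/2)^(5/5) ≈ 0.5000; Cmin,ss = (1436/61)·f/(1−f) ≈ 23.541 μg/mL.
Regimen B: f = (1/2)^(20/5) ≈ 0.0625; Cmin,ss = (1850/61)·f/(1−f) ≈ 2.022 μg/mL.
Difference ≈ 23.541 − 2.022 ≈ 21.519 μg/mL.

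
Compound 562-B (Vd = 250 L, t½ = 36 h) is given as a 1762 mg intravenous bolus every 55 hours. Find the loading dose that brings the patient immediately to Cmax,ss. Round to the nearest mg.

2698 mg

f = (1/2)^(55/36) ≈ 0.346811; accumulation ratio R = 1/(1−f) ≈ 1.53095.
Loading dose to hit Cmax,ss on first dose: D_load = D_maint·R ≈ 1762 × 1.53095 ≈ 2697.53 mg.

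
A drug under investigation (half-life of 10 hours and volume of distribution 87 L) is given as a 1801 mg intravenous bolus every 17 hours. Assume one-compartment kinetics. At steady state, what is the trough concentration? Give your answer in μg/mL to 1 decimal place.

9.2 μg/mL

Over one 17-h interval, 17/10 ≈ 1.7 half-lives elapse, leaving f ≈ 0.3078 of each dose.
Accumulation ratio R = 1/(1 − f) ≈ 1/0.6922 ≈ 1.4447.
Single-dose peak C₀ = D/Vd = 1801/87 ≈ 20.701 μg/mL.
Cmax,ss = C₀/(1 − f) ≈ 20.701/0.6922 ≈ 29.906 μg/mL.
Steady-state trough Cmin,ss = Cmax,ss·f ≈ 29.906 × 0.3078 ≈ 9.205 μg/mL.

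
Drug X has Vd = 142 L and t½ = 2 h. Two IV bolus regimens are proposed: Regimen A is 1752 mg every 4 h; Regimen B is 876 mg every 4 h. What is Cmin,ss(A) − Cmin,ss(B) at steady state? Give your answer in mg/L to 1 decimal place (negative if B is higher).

Regimen A: f = (1/2)^(4/2) ≈ 0.2500; Cmin,ss = (1752/142)·f/(1−f) ≈ 4.113 mg/L.
Regimen B: f = (1/2)^(4/2) ≈ 0.2500; Cmin,ss = (876/142)·f/(1−f) ≈ 2.056 mg/L.
Difference ≈ 4.113 − 2.056 ≈ 2.057 mg/L.

2.1 mg/L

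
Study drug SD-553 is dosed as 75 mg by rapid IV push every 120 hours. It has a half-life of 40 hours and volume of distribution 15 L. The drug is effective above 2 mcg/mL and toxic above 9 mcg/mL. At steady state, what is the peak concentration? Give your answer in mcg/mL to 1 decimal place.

The dosing interval is 3 half-lives, so f = 2^(−3) = 0.125.
At steady state, R = 1/(1 − 0.125) = 8/7.
Single-dose peak C₀ = D/Vd = 75/15 = 5 mcg/mL.
Steady-state peak Cmax,ss = C₀·R = 5 × 8/7 ≈ 5.714 mcg/mL.
Peak 5.7 mcg/mL vs MTC 9 mcg/mL: below toxic threshold.

5.7 mcg/mL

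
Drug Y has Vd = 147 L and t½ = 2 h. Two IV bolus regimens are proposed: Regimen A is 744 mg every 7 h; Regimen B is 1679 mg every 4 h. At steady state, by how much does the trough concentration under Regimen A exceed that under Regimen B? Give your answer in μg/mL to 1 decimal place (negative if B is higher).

Regimen A: f = (1/2)^(7/2) ≈ 0.0884; Cmin,ss = (744/147)·f/(1−f) ≈ 0.491 μg/mL.
Regimen B: f = (1/2)^(4/2) ≈ 0.2500; Cmin,ss = (1679/147)·f/(1−f) ≈ 3.807 μg/mL.
Difference ≈ 0.491 − 3.807 ≈ -3.316 μg/mL.

-3.3 μg/mL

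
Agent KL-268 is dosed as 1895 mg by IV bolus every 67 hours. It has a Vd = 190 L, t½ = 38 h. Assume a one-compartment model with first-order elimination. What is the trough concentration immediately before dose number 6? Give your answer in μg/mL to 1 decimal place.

4.2 μg/mL

f = (1/2)^(τ/t½) = (1/2)^(67/38) ≈ 0.2946.
C₀ = D/Vd = 1895/190 ≈ 9.974 μg/mL.
Before the 6th dose, 5 doses have been given. Superposition: Cmin = C₀·(f + f² + … + f^5).
≈ 9.974 × (0.2946 + 0.0868 + 0.0256 + 0.0075 + 0.0022) ≈ 9.974 × 0.4167 ≈ 4.156 μg/mL.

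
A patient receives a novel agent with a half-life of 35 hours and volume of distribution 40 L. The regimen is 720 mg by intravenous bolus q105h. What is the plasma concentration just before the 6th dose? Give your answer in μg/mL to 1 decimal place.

f = (1/2)^(τ/t½) = (1/2)^(105/35) ≈ 0.1250.
C₀ = D/Vd = 720/40 ≈ 18.000 μg/mL.
Before the 6th dose, 5 doses have been given. Superposition: Cmin = C₀·(f + f² + … + f^5).
≈ 18.000 × (0.1250 + 0.0156 + 0.0020 + 0.0002 + 0.0000) ≈ 18.000 × 0.1428 ≈ 2.570 μg/mL.

2.6 μg/mL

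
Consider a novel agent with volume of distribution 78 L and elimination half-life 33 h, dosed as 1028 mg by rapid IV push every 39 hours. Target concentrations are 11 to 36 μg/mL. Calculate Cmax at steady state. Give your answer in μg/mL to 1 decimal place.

k = ln2/t½ = ln2/33 ≈ 0.021004 h⁻¹; fraction remaining f = e^(−kτ) = e^(−0.021004×39) ≈ 0.4408.
Accumulation ratio R = 1/(1 − f) ≈ 1/0.5592 ≈ 1.7883.
Single-dose peak C₀ = D/Vd = 1028/78 ≈ 13.179 μg/mL.
Cmax,ss = C₀/(1 − f) ≈ 13.179/0.5592 ≈ 23.568 μg/mL.
Peak 23.6 μg/mL vs MTC 36 μg/mL: below toxic threshold.

23.6 μg/mL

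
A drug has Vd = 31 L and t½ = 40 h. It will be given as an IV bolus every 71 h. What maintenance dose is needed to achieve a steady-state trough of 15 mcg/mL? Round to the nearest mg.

1126 mg

τ/t½ = 71/40 ≈ 1.775, so f = (1/2)^(71/40) ≈ 0.292194.
Cmin,ss = (D/Vd)·f/(1−f), so D = Cmin,ss·Vd·(1−f)/f.
D = 15 × 31 × (1−f)/f ≈ 15 × 31 × 2.42238 ≈ 1126.41 mg.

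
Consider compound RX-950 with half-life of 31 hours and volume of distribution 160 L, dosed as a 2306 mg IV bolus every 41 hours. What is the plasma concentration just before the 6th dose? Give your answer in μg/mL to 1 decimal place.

f = (1/2)^(τ/t½) = (1/2)^(41/31) ≈ 0.3998.
C₀ = D/Vd = 2306/160 ≈ 14.412 μg/mL.
Before the 6th dose, 5 doses have been given. Superposition: Cmin = C₀·(f + f² + … + f^5).
≈ 14.412 × (0.3998 + 0.1598 + 0.0639 + 0.0255 + 0.0102) ≈ 14.412 × 0.6592 ≈ 9.500 μg/mL.

9.5 μg/mL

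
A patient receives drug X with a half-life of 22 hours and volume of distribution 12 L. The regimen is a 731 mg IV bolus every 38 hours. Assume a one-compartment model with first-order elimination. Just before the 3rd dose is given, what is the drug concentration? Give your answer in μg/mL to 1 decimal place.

24.0 μg/mL

f = (1/2)^(τ/t½) = (1/2)^(38/22) ≈ 0.3020.
C₀ = D/Vd = 731/12 ≈ 60.917 μg/mL.
Before the 3rd dose, 2 doses have been given. Superposition: Cmin = C₀·(f + f²).
≈ 60.917 × (0.3020 + 0.0912) ≈ 60.917 × 0.3932 ≈ 23.953 μg/mL.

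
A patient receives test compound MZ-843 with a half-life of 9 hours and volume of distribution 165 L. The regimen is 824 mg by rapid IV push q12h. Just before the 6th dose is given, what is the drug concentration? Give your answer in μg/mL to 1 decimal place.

3.3 μg/mL

f = (1/2)^(τ/t½) = (1/2)^(12/9) ≈ 0.3969.
C₀ = D/Vd = 824/165 ≈ 4.994 μg/mL.
Before the 6th dose, 5 doses have been given. Superposition: Cmin = C₀·(f + f² + … + f^5).
≈ 4.994 × (0.3969 + 0.1575 + 0.0625 + 0.0248 + 0.0098) ≈ 4.994 × 0.6515 ≈ 3.254 μg/mL.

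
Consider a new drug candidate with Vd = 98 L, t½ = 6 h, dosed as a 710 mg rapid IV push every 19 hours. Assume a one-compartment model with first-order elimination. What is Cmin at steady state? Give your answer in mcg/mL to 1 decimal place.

k = ln2/t½ = ln2/6 ≈ 0.115525 h⁻¹; fraction remaining f = e^(−kτ) = e^(−0.115525×19) ≈ 0.1114.
Accumulation ratio R = 1/(1 − f) ≈ 1/0.8886 ≈ 1.1254.
Each bolus raises the concentration by D/Vd = 710/98 ≈ 7.245 mcg/mL.
Cmax,ss = C₀/(1 − f) ≈ 7.245/0.8886 ≈ 8.153 mcg/mL.
Steady-state trough Cmin,ss = Cmax,ss·f ≈ 8.153 × 0.1114 ≈ 0.908 mcg/mL.

0.9 mcg/mL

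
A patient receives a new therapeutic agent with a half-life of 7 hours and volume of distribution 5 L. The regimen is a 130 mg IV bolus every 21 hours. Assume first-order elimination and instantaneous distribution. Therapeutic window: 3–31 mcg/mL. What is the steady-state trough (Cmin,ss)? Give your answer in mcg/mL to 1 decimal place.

The dosing interval is 3 half-lives, so f = 2^(−3) = 0.125.
At steady state, R = 1/(1 − 0.125) = 8/7.
Single-dose peak C₀ = D/Vd = 130/5 = 26 mcg/mL.
Steady-state peak Cmax,ss = C₀·R = 26 × 8/7 ≈ 29.714 mcg/mL.
Steady-state trough Cmin,ss = Cmax,ss·f ≈ 29.714 × 0.125 ≈ 3.714 mcg/mL.
Trough 3.7 mcg/mL vs MEC 3 mcg/mL: adequate.

3.7 mcg/mL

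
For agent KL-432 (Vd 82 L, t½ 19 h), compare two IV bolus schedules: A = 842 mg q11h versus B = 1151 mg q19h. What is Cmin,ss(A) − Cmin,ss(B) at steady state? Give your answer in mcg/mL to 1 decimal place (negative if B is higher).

Regimen A: f = (1/2)^(11/19) ≈ 0.6695; Cmin,ss = (842/82)·f/(1−f) ≈ 20.801 mcg/mL.
Regimen B: f = (1/2)^(19/19) ≈ 0.5000; Cmin,ss = (1151/82)·f/(1−f) ≈ 14.037 mcg/mL.
Difference ≈ 20.801 − 14.037 ≈ 6.764 mcg/mL.

6.8 mcg/mL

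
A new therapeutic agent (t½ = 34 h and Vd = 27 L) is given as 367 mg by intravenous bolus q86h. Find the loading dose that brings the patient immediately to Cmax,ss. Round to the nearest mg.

444 mg

f = (1/2)^(86/34) ≈ 0.173209; accumulation ratio R = 1/(1−f) ≈ 1.20950.
Loading dose to hit Cmax,ss on first dose: D_load = D_maint·R ≈ 367 × 1.20950 ≈ 443.89 mg.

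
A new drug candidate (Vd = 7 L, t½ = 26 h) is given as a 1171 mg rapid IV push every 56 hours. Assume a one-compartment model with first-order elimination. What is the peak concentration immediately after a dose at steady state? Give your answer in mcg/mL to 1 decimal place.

215.8 mcg/mL

k = ln2/t½ = ln2/26 ≈ 0.026660 h⁻¹; fraction remaining f = e^(−kτ) = e^(−0.026660×56) ≈ 0.2247.
Accumulation ratio R = 1/(1 − f) ≈ 1/0.7753 ≈ 1.2898.
Single-dose peak C₀ = D/Vd = 1171/7 ≈ 167.286 mcg/mL.
Steady-state peak Cmax,ss = C₀·R ≈ 167.286 × 1.2898 ≈ 215.765 mcg/mL.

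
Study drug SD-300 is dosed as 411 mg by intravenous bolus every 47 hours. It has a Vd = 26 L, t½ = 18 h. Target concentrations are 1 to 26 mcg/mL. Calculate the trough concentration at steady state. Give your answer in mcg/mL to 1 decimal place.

k = ln2/t½ = ln2/18 ≈ 0.038508 h⁻¹; fraction remaining f = e^(−kτ) = e^(−0.038508×47) ≈ 0.1637.
Accumulation ratio R = 1/(1 − f) ≈ 1/0.8363 ≈ 1.1957.
Each bolus raises the concentration by D/Vd = 411/26 ≈ 15.808 mcg/mL.
Cmax,ss = C₀/(1 − f) ≈ 15.808/0.8363 ≈ 18.902 mcg/mL.
One interval later, Cmin,ss = Cmax,ss·e^(−kτ) ≈ 18.902 × 0.1637 ≈ 3.094 mcg/mL.
Trough 3.1 mcg/mL vs MEC 1 mcg/mL: adequate.

3.1 mcg/mL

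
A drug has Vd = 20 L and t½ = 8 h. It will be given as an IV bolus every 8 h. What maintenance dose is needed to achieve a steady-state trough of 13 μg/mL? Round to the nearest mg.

τ/t½ = 8/8 ≈ 1, so f = (1/2)^(8/8) ≈ 0.500000.
Cmin,ss = (D/Vd)·f/(1−f), so D = Cmin,ss·Vd·(1−f)/f.
D = 13 × 20 × (1−f)/f ≈ 13 × 20 × 1.00000 ≈ 260.00 mg.

260 mg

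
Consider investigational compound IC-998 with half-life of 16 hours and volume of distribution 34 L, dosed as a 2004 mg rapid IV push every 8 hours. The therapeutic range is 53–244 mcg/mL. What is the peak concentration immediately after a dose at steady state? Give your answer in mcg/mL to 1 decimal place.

Over one 8-h interval, 8/16 ≈ 0.5 half-lives elapse, leaving f ≈ 0.7071 of each dose.
At steady state, accumulation factor R = 1/(1 − e^(−kτ)) ≈ 3.4141.
Single-dose peak C₀ = D/Vd = 2004/34 ≈ 58.941 mcg/mL.
Cmax,ss = C₀/(1 − f) ≈ 58.941/0.2929 ≈ 201.233 mcg/mL.
Peak 201.2 mcg/mL vs MTC 244 mcg/mL: below toxic threshold.

201.2 mcg/mL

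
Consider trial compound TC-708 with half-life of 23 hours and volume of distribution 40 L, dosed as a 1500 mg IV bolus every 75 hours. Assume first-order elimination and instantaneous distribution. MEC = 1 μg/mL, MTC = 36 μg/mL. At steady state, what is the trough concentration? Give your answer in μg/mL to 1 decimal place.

Over one 75-h interval, 75/23 ≈ 3.2609 half-lives elapse, leaving f ≈ 0.1043 of each dose.
Single-dose peak C₀ = D/Vd = 1500/40 ≈ 37.500 μg/mL.
Steady-state trough Cmin,ss = C₀·f/(1−f) ≈ 37.500 × 0.1043/0.8957 ≈ 4.367 μg/mL.
Trough 4.4 μg/mL vs MEC 1 μg/mL: adequate.

4.4 μg/mL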